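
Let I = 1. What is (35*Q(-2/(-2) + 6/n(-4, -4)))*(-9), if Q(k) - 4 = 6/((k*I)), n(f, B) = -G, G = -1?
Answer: -1530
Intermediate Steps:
n(f, B) = 1 (n(f, B) = -1*(-1) = 1)
Q(k) = 4 + 6/k (Q(k) = 4 + 6/((k*1)) = 4 + 6/k)
(35*Q(-2/(-2) + 6/n(-4, -4)))*(-9) = (35*(4 + 6/(-2/(-2) + 6/1)))*(-9) = (35*(4 + 6/(-2*(-½) + 6*1)))*(-9) = (35*(4 + 6/(1 + 6)))*(-9) = (35*(4 + 6/7))*(-9) = (35*(34/7))*(-9) = 170*(-9) = -1530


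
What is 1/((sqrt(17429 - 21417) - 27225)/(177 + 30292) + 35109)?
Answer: 8148240088056/286069280545385701 - 30469*I*sqrt(997)/572138561090771402 ≈ 2.8483e-5 - 1.6815e-12*I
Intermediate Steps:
1/((sqrt(17429 - 21417) - 27225)/(177 + 30292) + 35109) = 1/((sqrt(-3988) - 27225)/30469 + 35109) = 1/((2*I*sqrt(997) - 27225)*(1/30469) + 35109) = 1/((-27225 + 2*I*sqrt(997))*(1/30469) + 35109) = 1/((-27225/30469 + 2*I*sqrt(997)/30469) + 35109) = 1/(1069708896/30469 + 2*I*sqrt(997)/30469)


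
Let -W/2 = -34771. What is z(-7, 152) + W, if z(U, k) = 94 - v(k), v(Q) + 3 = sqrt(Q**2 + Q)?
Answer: 69639 - 6*sqrt(646) ≈ 69487.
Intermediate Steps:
W = 69542 (W = -2*(-34771) = 69542)
v(Q) = -3 + sqrt(Q + Q**2) (v(Q) = -3 + sqrt(Q**2 + Q) = -3 + sqrt(Q + Q**2))
z(U, k) = 97 - sqrt(k*(1 + k)) (z(U, k) = 94 - (-3 + sqrt(k*(1 + k))) = 94 + (3 - sqrt(k*(1 + k))) = 97 - sqrt(k*(1 + k)))
z(-7, 152) + W = (97 - sqrt(152*(1 + 152))) + 69542 = (97 - sqrt(152*153)) + 69542 = (97 - sqrt(23256)) + 69542 = (97 - 6*sqrt(646)) + 69542 = 69639 - 6*sqrt(646)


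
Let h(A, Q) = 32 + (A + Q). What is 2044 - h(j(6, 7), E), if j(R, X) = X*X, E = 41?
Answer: 1922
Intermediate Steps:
j(R, X) = X**2
h(A, Q) = 32 + A + Q
2044 - h(j(6, 7), E) = 2044 - (32 + 7**2 + 41) = 2044 - (32 + 49 + 41) = 2044 - 1*122 = 2044 - 122 = 1922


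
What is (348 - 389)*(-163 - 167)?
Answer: 13530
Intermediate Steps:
(348 - 389)*(-163 - 167) = -41*(-330) = 13530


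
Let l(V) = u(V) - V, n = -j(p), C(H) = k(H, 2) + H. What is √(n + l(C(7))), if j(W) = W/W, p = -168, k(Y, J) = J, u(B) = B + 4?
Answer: √3 ≈ 1.7320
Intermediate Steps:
u(B) = 4 + B
C(H) = 2 + H
j(W) = 1
n = -1 (n = -1*1 = -1)
l(V) = 4 (l(V) = (4 + V) - V = 4)
√(n + l(C(7))) = √(-1 + 4) = √3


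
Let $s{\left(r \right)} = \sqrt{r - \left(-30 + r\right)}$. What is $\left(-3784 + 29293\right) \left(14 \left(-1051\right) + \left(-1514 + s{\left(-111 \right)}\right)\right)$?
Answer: $-413960052 + 25509 \sqrt{30} \approx -4.1382 \cdot 10^{8}$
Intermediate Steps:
$s{\left(r \right)} = \sqrt{30}$
$\left(-3784 + 29293\right) \left(14 \left(-1051\right) + \left(-1514 + s{\left(-111 \right)}\right)\right) = \left(-3784 + 29293\right) \left(14 \left(-1051\right) - \left(1514 - \sqrt{30}\right)\right) = 25509 \left(-14714 - \left(1514 - \sqrt{30}\right)\right) = 25509 \left(-16228 + \sqrt{30}\right) = -413960052 + 25509 \sqrt{30}$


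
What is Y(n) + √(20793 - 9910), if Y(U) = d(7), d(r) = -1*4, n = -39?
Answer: -4 + √10883 ≈ 100.32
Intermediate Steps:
d(r) = -4
Y(U) = -4
Y(n) + √(20793 - 9910) = -4 + √(20793 - 9910) = -4 + √10883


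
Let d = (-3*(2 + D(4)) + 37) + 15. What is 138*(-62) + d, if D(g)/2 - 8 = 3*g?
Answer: -8630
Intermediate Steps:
D(g) = 16 + 6*g (D(g) = 16 + 2*(3*g) = 16 + 6*g)
d = -74 (d = (-3*(2 + (16 + 6*4)) + 37) + 15 = (-3*(2 + (16 + 24)) + 37) + 15 = (-3*(2 + 40) + 37) + 15 = (-3*42 + 37) + 15 = (-126 + 37) + 15 = -89 + 15 = -74)
138*(-62) + d = 138*(-62) - 74 = -8556 - 74 = -8630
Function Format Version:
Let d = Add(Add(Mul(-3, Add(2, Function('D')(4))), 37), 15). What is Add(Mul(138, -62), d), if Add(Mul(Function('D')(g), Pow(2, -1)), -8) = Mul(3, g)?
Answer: -8630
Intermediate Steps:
Function('D')(g) = Add(16, Mul(6, g)) (Function('D')(g) = Add(16, Mul(2, Mul(3, g))) = Add(16, Mul(6, g)))
d = -74 (d = Add(Add(Mul(-3, Add(2, Add(16, Mul(6, 4)))), 37), 15) = Add(Add(Mul(-3, Add(2, Add(16, 24))), 37), 15) = Add(Add(Mul(-3, Add(2, 40)), 37), 15) = Add(Add(Mul(-3, 42), 37), 15) = Add(Add(-126, 37), 15) = Add(-89, 15) = -74)
Add(Mul(138, -62), d) = Add(Mul(138, -62), -74) = Add(-8556, -74) = -8630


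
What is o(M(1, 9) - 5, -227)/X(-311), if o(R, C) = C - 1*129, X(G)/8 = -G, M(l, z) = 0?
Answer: -89/622 ≈ -0.14309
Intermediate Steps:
X(G) = -8*G (X(G) = 8*(-G) = -8*G)
o(R, C) = -129 + C (o(R, C) = C - 129 = -129 + C)
o(M(1, 9) - 5, -227)/X(-311) = (-129 - 227)/((-8*(-311))) = -356/2488 = -356*1/2488 = -89/622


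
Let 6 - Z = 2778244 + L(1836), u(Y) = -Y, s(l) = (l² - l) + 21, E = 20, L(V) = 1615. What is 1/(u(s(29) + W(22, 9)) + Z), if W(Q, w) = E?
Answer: -1/2780706 ≈ -3.5962e-7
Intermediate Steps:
s(l) = 21 + l² - l
W(Q, w) = 20
Z = -2779853 (Z = 6 - (2778244 + 1615) = 6 - 1*2779859 = 6 - 2779859 = -2779853)
1/(u(s(29) + W(22, 9)) + Z) = 1/(-((21 + 29² - 1*29) + 20) - 2779853) = 1/(-((21 + 841 - 29) + 20) - 2779853) = 1/(-(833 + 20) - 2779853) = 1/(-1*853 - 2779853) = 1/(-853 - 2779853) = 1/(-2780706) = -1/2780706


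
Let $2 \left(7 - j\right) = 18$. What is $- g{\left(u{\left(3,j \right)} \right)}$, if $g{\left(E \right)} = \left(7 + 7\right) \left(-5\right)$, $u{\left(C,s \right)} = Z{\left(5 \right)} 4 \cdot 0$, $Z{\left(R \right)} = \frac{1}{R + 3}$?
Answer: $70$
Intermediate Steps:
$j = -2$ ($j = 7 - 9 = -2$)
$Z{\left(R \right)} = \frac{1}{3 + R}$
$u{\left(C,s \right)} = 0$ ($u{\left(C,s \right)} = \frac{4 \cdot 0}{3 + 5} = \frac{1}{8} \cdot 0 = 0$)
$g{\left(E \right)} = -70$ ($g{\left(E \right)} = 14 \left(-5\right) = -70$)
$- g{\left(u{\left(3,j \right)} \right)} = \left(-1\right) \left(-70\right) = 70$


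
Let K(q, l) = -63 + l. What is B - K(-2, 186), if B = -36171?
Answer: -36294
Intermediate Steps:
B - K(-2, 186) = -36171 - (-63 + 186) = -36171 - 1*123 = -36171 - 123 = -36294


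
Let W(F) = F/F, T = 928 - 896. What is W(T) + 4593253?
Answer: 4593254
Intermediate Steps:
T = 32
W(F) = 1
W(T) + 4593253 = 1 + 4593253 = 4593254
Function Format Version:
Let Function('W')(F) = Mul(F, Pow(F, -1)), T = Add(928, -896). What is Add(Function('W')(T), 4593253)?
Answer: 4593254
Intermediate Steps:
T = 32
Function('W')(F) = 1
Add(Function('W')(T), 4593253) = Add(1, 4593253) = 4593254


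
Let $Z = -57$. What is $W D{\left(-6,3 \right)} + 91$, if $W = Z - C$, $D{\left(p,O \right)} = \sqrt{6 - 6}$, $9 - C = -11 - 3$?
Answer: $91$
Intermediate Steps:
$C = 23$ ($C = 9 - \left(-11 - 3\right) = 9 - -14 = 9 + 14 = 23$)
$D{\left(p,O \right)} = 0$ ($D{\left(p,O \right)} = \sqrt{0} = 0$)
$W = -80$ ($W = -57 - 23 = -80$)
$W D{\left(-6,3 \right)} + 91 = \left(-80\right) 0 + 91 = 0 + 91 = 91$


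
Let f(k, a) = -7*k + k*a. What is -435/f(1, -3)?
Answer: 87/2 ≈ 43.500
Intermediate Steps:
f(k, a) = -7*k + a*k
-435/f(1, -3) = -435/(-7 - 3) = -435/(1*(-10)) = -435/(-10) = -435*(-⅒) = 87/2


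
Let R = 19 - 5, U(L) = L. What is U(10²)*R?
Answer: 1400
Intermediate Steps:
R = 14
U(10²)*R = 10²*14 = 100*14 = 1400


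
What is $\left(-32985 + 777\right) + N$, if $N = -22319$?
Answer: $-54527$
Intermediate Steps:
$\left(-32985 + 777\right) + N = \left(-32985 + 777\right) - 22319 = -32208 - 22319 = -54527$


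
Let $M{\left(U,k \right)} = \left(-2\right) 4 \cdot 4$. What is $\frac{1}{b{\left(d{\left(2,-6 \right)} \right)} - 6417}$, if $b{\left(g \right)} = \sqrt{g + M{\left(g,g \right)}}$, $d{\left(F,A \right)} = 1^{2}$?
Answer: $- \frac{207}{1328320} - \frac{i \sqrt{31}}{41177920} \approx -0.00015584 - 1.3521 \cdot 10^{-7} i$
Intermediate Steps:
$d{\left(F,A \right)} = 1$
$M{\left(U,k \right)} = -32$ ($M{\left(U,k \right)} = \left(-8\right) 4 = -32$)
$b{\left(g \right)} = \sqrt{-32 + g}$ ($b{\left(g \right)} = \sqrt{g - 32} = \sqrt{-32 + g}$)
$\frac{1}{b{\left(d{\left(2,-6 \right)} \right)} - 6417} = \frac{1}{\sqrt{-32 + 1} - 6417} = \frac{1}{\sqrt{-31} - 6417} = \frac{1}{i \sqrt{31} - 6417} = \frac{1}{-6417 + i \sqrt{31}}$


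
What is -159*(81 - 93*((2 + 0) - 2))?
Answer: -12879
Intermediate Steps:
-159*(81 - 93*((2 + 0) - 2)) = -159*(81 - 93*(2 - 2)) = -159*(81 - 93*0) = -159*(81 + 0) = -159*81 = -12879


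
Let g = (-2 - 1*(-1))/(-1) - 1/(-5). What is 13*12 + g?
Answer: 786/5 ≈ 157.20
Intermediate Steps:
g = 6/5 (g = (-2 + 1)*(-1) - 1*(-⅕) = -1*(-1) + ⅕ = 1 + ⅕ = 6/5 ≈ 1.2000)
13*12 + g = 13*12 + 6/5 = 156 + 6/5 = 786/5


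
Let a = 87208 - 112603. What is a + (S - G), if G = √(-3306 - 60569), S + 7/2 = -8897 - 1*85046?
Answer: -238683/2 - 5*I*√2555 ≈ -1.1934e+5 - 252.74*I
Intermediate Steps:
S = -187893/2 (S = -7/2 + (-8897 - 1*85046) = -7/2 + (-8897 - 85046) = -7/2 - 93943 = -187893/2 ≈ -93947.)
a = -25395
G = 5*I*√2555 (G = √(-63875) = 5*I*√2555 ≈ 252.74*I)
a + (S - G) = -25395 + (-187893/2 - 5*I*√2555) = -238683/2 - 5*I*√2555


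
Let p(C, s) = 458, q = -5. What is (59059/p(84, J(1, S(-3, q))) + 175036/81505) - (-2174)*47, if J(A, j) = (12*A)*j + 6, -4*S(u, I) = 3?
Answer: 3819125963903/37329290 ≈ 1.0231e+5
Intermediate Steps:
S(u, I) = -¾ (S(u, I) = -¼*3 = -¾)
J(A, j) = 6 + 12*A*j (J(A, j) = 12*A*j + 6 = 6 + 12*A*j)
(59059/p(84, J(1, S(-3, q))) + 175036/81505) - (-2174)*47 = (59059/458 + 175036/81505) - (-2174)*47 = (59059*(1/458) + 175036*(1/81505)) - 1*(-102178) = (59059/458 + 175036/81505) + 102178 = 4893770283/37329290 + 102178 = 3819125963903/37329290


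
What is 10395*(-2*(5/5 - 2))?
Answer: 20790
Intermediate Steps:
10395*(-2*(5/5 - 2)) = 10395*(-2*(5*(⅕) - 2)) = 10395*(-2*(1 - 2)) = 10395*(-2*(-1)) = 10395*2 = 20790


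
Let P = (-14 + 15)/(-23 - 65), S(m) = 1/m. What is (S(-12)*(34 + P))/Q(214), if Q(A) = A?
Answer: -997/75328 ≈ -0.013235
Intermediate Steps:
S(m) = 1/m
P = -1/88 (P = 1/(-88) = 1*(-1/88) = -1/88 ≈ -0.011364)
(S(-12)*(34 + P))/Q(214) = ((34 - 1/88)/(-12))/214 = -1/12*2991/88*(1/214) = -997/352*1/214 = -997/75328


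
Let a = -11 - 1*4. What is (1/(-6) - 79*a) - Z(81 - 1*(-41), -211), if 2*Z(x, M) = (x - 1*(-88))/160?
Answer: 113681/96 ≈ 1184.2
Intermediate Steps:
Z(x, M) = 11/40 + x/320 (Z(x, M) = ((x - 1*(-88))/160)/2 = ((x + 88)*(1/160))/2 = ((88 + x)*(1/160))/2 = (11/20 + x/160)/2 = 11/40 + x/320)
a = -15 (a = -11 - 4 = -15)
(1/(-6) - 79*a) - Z(81 - 1*(-41), -211) = (1/(-6) - 79*(-15)) - (11/40 + (81 - 1*(-41))/320) = (-⅙ + 1185) - (11/40 + (81 + 41)/320) = 7109/6 - (11/40 + (1/320)*122) = 7109/6 - (11/40 + 61/160) = 7109/6 - 1*21/32 = 7109/6 - 21/32 = 113681/96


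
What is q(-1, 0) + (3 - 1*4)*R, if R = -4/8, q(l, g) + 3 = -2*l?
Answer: -1/2 ≈ -0.50000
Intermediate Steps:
q(l, g) = -3 - 2*l
R = -1/2 (R = -4*1/8 = -1/2 ≈ -0.50000)
q(-1, 0) + (3 - 1*4)*R = (-3 - 2*(-1)) + (3 - 1*4)*(-1/2) = (-3 + 2) + (3 - 4)*(-1/2) = -1 - 1*(-1/2) = -1 + 1/2 = -1/2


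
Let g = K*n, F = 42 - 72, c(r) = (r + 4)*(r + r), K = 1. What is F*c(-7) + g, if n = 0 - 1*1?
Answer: -1261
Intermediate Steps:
c(r) = 2*r*(4 + r) (c(r) = (4 + r)*(2*r) = 2*r*(4 + r))
n = -1 (n = 0 - 1 = -1)
F = -30
g = -1 (g = 1*(-1) = -1)
F*c(-7) + g = -60*(-7)*(4 - 7) - 1 = -60*(-7)*(-3) - 1 = -30*42 - 1 = -1260 - 1 = -1261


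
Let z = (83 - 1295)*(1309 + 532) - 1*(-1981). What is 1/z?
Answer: -1/2229311 ≈ -4.4857e-7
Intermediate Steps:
z = -2229311 (z = -1212*1841 + 1981 = -2231292 + 1981 = -2229311)
1/z = 1/(-2229311) = -1/2229311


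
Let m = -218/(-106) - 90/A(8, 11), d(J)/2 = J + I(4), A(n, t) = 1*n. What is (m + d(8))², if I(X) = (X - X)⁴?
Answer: 2082249/44944 ≈ 46.330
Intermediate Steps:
A(n, t) = n
I(X) = 0 (I(X) = 0⁴ = 0)
d(J) = 2*J (d(J) = 2*(J + 0) = 2*J)
m = -1949/212 (m = -218/(-106) - 90/8 = -218*(-1/106) - 90*⅛ = 109/53 - 45/4 = -1949/212 ≈ -9.1934)
(m + d(8))² = (-1949/212 + 2*8)² = (-1949/212 + 16)² = (1443/212)² = 2082249/44944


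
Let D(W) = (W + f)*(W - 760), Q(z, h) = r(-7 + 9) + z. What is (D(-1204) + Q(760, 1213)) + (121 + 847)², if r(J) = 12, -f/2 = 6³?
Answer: 4150900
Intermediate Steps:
f = -432 (f = -2*6³ = -2*216 = -432)
Q(z, h) = 12 + z
D(W) = (-760 + W)*(-432 + W) (D(W) = (W - 432)*(W - 760) = (-432 + W)*(-760 + W) = (-760 + W)*(-432 + W))
(D(-1204) + Q(760, 1213)) + (121 + 847)² = ((328320 + (-1204)² - 1192*(-1204)) + (12 + 760)) + (121 + 847)² = ((328320 + 1449616 + 1435168) + 772) + 968² = (3213104 + 772) + 937024 = 3213876 + 937024 = 4150900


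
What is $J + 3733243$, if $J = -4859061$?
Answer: $-1125818$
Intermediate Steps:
$J + 3733243 = -4859061 + 3733243 = -1125818$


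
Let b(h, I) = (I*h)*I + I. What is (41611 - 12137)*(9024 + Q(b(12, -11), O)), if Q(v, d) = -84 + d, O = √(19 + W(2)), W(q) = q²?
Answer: 263497560 + 29474*√23 ≈ 2.6364e+8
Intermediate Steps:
O = √23 (O = √(19 + 2²) = √(19 + 4) = √23 ≈ 4.7958)
b(h, I) = I + h*I² (b(h, I) = h*I² + I = I + h*I²)
(41611 - 12137)*(9024 + Q(b(12, -11), O)) = (41611 - 12137)*(9024 + (-84 + √23)) = 29474*(8940 + √23) = 263497560 + 29474*√23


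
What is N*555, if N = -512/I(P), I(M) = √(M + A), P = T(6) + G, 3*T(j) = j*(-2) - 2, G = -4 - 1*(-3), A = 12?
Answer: -284160*√57/19 ≈ -1.1291e+5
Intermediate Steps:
G = -1 (G = -4 + 3 = -1)
T(j) = -⅔ - 2*j/3 (T(j) = (j*(-2) - 2)/3 = (-2*j - 2)/3 = (-2 - 2*j)/3 = -⅔ - 2*j/3)
P = -17/3 (P = (-⅔ - ⅔*6) - 1 = (-⅔ - 4) - 1 = -14/3 - 1 = -17/3 ≈ -5.6667)
I(M) = √(12 + M) (I(M) = √(M + 12) = √(12 + M))
N = -512*√57/19 (N = -512/√(12 - 17/3) = -512*√57/19 ≈ -203.45)
N*555 = -512*√57/19*555 = -284160*√57/19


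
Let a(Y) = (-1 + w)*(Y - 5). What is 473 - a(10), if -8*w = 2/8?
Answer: 15301/32 ≈ 478.16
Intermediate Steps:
w = -1/32 (w = -1/(4*8) = -⅛*¼ = -1/32 ≈ -0.031250)
a(Y) = 165/32 - 33*Y/32 (a(Y) = (-1 - 1/32)*(Y - 5) = -33*(-5 + Y)/32 = 165/32 - 33*Y/32)
473 - a(10) = 473 - (165/32 - 33/32*10) = 473 - (165/32 - 165/16) = 473 - 1*(-165/32) = 473 + 165/32 = 15301/32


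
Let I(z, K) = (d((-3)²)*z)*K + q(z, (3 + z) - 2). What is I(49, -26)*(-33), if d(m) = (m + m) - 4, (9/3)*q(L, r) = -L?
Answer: 589127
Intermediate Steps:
q(L, r) = -L/3 (q(L, r) = (-L)/3 = -L/3)
d(m) = -4 + 2*m (d(m) = 2*m - 4 = -4 + 2*m)
I(z, K) = -z/3 + 14*K*z (I(z, K) = ((-4 + 2*(-3)²)*z)*K - z/3 = ((-4 + 2*9)*z)*K - z/3 = ((-4 + 18)*z)*K - z/3 = (14*z)*K - z/3 = 14*K*z - z/3 = -z/3 + 14*K*z)
I(49, -26)*(-33) = ((⅓)*49*(-1 + 42*(-26)))*(-33) = ((⅓)*49*(-1 - 1092))*(-33) = ((⅓)*49*(-1093))*(-33) = -53557/3*(-33) = 589127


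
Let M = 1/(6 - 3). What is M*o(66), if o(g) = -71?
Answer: -71/3 ≈ -23.667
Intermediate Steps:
M = 1/3 ≈ 0.33333
M*o(66) = (1/3)*(-71) = -71/3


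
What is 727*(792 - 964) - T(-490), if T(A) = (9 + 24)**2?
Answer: -126133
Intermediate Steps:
T(A) = 1089 (T(A) = 33**2 = 1089)
727*(792 - 964) - T(-490) = 727*(792 - 964) - 1*1089 = 727*(-172) - 1089 = -125044 - 1089 = -126133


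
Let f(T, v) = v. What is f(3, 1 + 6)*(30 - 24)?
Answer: 42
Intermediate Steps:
f(3, 1 + 6)*(30 - 24) = (1 + 6)*(30 - 24) = 7*6 = 42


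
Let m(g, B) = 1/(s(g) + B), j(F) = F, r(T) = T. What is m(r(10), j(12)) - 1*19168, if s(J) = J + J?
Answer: -613375/32 ≈ -19168.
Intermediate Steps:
s(J) = 2*J
m(g, B) = 1/(B + 2*g) (m(g, B) = 1/(2*g + B) = 1/(B + 2*g))
m(r(10), j(12)) - 1*19168 = 1/(12 + 2*10) - 1*19168 = 1/(12 + 20) - 19168 = 1/32 - 19168 = -613375/32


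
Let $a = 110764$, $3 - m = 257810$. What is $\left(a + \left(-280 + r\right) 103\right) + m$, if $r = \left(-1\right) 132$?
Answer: $-189479$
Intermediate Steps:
$m = -257807$ ($m = 3 - 257810 = -257807$)
$r = -132$
$\left(a + \left(-280 + r\right) 103\right) + m = \left(110764 + \left(-280 - 132\right) 103\right) - 257807 = \left(110764 - 42436\right) - 257807 = 68328 - 257807 = -189479$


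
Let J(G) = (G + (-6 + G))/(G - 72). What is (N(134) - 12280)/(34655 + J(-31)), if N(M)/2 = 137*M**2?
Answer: 505489392/3569533 ≈ 141.61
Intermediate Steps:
N(M) = 274*M**2 (N(M) = 2*(137*M**2) = 274*M**2)
J(G) = (-6 + 2*G)/(-72 + G)
(N(134) - 12280)/(34655 + J(-31)) = (274*134**2 - 12280)/(34655 + 2*(-3 - 31)/(-72 - 31)) = (274*17956 - 12280)/(34655 + 2*(-34)/(-103)) = (4919944 - 12280)/(34655 + 2*(-1/103)*(-34)) = 4907664/(34655 + 68/103) = 4907664/(3569533/103) = 4907664*(103/3569533) = 505489392/3569533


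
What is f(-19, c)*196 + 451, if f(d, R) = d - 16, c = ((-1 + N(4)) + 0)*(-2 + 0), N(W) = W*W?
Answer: -6409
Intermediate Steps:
N(W) = W²
c = -30 (c = ((-1 + 4²) + 0)*(-2 + 0) = ((-1 + 16) + 0)*(-2) = (15 + 0)*(-2) = 15*(-2) = -30)
f(d, R) = -16 + d
f(-19, c)*196 + 451 = (-16 - 19)*196 + 451 = -35*196 + 451 = -6860 + 451 = -6409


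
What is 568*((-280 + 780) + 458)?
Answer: 544144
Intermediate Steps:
568*((-280 + 780) + 458) = 568*(500 + 458) = 568*958 = 544144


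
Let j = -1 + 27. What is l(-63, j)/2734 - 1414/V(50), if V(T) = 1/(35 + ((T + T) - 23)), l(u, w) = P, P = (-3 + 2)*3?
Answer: -432978115/2734 ≈ -1.5837e+5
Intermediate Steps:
j = 26
P = -3 (P = -1*3 = -3)
l(u, w) = -3
V(T) = 1/(12 + 2*T) (V(T) = 1/(35 + (2*T - 23)) = 1/(35 + (-23 + 2*T)) = 1/(12 + 2*T))
l(-63, j)/2734 - 1414/V(50) = -3/2734 - 1414/(1/(2*(6 + 50))) = -3*1/2734 - 1414/((1/2)/56) = -3/2734 - 1414/((1/2)*(1/56)) = -3/2734 - 1414/1/112 = -3/2734 - 1414*112 = -3/2734 - 158368 = -432978115/2734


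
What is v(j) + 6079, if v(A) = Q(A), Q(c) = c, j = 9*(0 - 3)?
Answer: 6052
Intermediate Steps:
j = -27 (j = 9*(-3) = -27)
v(A) = A
v(j) + 6079 = -27 + 6079 = 6052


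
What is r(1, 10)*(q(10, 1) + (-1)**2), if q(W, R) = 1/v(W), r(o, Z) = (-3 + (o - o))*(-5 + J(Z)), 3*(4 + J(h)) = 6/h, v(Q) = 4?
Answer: 33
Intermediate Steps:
J(h) = -4 + 2/h (J(h) = -4 + (6/h)/3 = -4 + 2/h)
r(o, Z) = 27 - 6/Z (r(o, Z) = (-3 + (o - o))*(-5 + (-4 + 2/Z)) = (-3 + 0)*(-9 + 2/Z) = -3*(-9 + 2/Z) = 27 - 6/Z)
q(W, R) = 1/4
r(1, 10)*(q(10, 1) + (-1)**2) = (27 - 6/10)*(1/4 + (-1)**2) = (27 - 6*1/10)*(1/4 + 1) = (27 - 3/5)*(5/4) = (132/5)*(5/4) = 33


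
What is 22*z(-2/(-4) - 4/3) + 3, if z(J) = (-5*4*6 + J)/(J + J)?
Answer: 1598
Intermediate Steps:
z(J) = (-120 + J)/(2*J) (z(J) = (-20*6 + J)/((2*J)) = (-120 + J)*(1/(2*J)) = (-120 + J)/(2*J))
22*z(-2/(-4) - 4/3) + 3 = 22*((-120 + (-2/(-4) - 4/3))/(2*(-2/(-4) - 4/3))) + 3 = 22*((-120 + (-2*(-¼) - 4*⅓))/(2*(-2*(-¼) - 4*⅓))) + 3 = 22*((-120 + (½ - 4/3))/(2*(½ - 4/3))) + 3 = 22*((-120 - ⅚)/(2*(-⅚))) + 3 = 22*((½)*(-6/5)*(-725/6)) + 3 = 22*(145/2) + 3 = 1595 + 3 = 1598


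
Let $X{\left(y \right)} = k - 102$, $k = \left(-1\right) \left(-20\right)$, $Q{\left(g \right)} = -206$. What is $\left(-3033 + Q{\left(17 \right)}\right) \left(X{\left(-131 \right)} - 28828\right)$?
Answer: $93639490$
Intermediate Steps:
$k = 20$
$X{\left(y \right)} = -82$ ($X{\left(y \right)} = 20 - 102 = -82$)
$\left(-3033 + Q{\left(17 \right)}\right) \left(X{\left(-131 \right)} - 28828\right) = \left(-3033 - 206\right) \left(-82 - 28828\right) = \left(-3239\right) \left(-28910\right) = 93639490$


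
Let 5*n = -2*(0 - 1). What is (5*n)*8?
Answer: 16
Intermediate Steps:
n = ⅖ (n = (-2*(0 - 1))/5 = (-2*(-1))/5 = (⅕)*2 = ⅖ ≈ 0.40000)
(5*n)*8 = (5*(⅖))*8 = 2*8 = 16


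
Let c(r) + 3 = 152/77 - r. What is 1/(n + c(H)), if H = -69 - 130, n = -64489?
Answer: -77/4950409 ≈ -1.5554e-5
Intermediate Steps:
H = -199
c(r) = -79/77 - r (c(r) = -3 + (152/77 - r) = -79/77 - r)
1/(n + c(H)) = 1/(-64489 + (-79/77 - 1*(-199))) = 1/(-64489 + (-79/77 + 199)) = 1/(-64489 + 15244/77) = 1/(-4950409/77) = -77/4950409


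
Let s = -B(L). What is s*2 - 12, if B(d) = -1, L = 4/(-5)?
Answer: -10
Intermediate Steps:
L = -⅘ (L = 4*(-⅕) = -⅘ ≈ -0.80000)
s = 1 (s = -1*(-1) = 1)
s*2 - 12 = 1*2 - 12 = 2 - 12 = -10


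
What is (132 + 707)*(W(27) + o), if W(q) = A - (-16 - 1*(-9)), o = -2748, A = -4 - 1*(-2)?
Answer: -2301377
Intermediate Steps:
A = -2 (A = -4 + 2 = -2)
W(q) = 5 (W(q) = -2 - (-16 - 1*(-9)) = -2 - (-16 + 9) = -2 - 1*(-7) = -2 + 7 = 5)
(132 + 707)*(W(27) + o) = (132 + 707)*(5 - 2748) = 839*(-2743) = -2301377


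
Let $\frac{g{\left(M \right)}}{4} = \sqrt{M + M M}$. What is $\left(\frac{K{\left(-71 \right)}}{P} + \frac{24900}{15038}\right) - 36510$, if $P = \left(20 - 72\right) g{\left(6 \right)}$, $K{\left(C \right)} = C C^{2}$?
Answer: $- \frac{274506240}{7519} + \frac{357911 \sqrt{42}}{8736} \approx -36243.0$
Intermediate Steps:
$g{\left(M \right)} = 4 \sqrt{M + M^{2}}$ ($g{\left(M \right)} = 4 \sqrt{M + M M} = 4 \sqrt{M + M^{2}}$)
$K{\left(C \right)} = C^{3}$
$P = - 208 \sqrt{42}$ ($P = \left(20 - 72\right) 4 \sqrt{6 \left(1 + 6\right)} = - 52 \cdot 4 \sqrt{6 \cdot 7} = - 52 \cdot 4 \sqrt{42} = - 208 \sqrt{42} \approx -1348.0$)
$\left(\frac{K{\left(-71 \right)}}{P} + \frac{24900}{15038}\right) - 36510 = \left(\frac{\left(-71\right)^{3}}{\left(-208\right) \sqrt{42}} + \frac{24900}{15038}\right) - 36510 = \left(- 357911 \left(- \frac{\sqrt{42}}{8736}\right) + 24900 \cdot \frac{1}{15038}\right) - 36510 = \left(\frac{357911 \sqrt{42}}{8736} + \frac{12450}{7519}\right) - 36510 = \left(\frac{12450}{7519} + \frac{357911 \sqrt{42}}{8736}\right) - 36510 = - \frac{274506240}{7519} + \frac{357911 \sqrt{42}}{8736}$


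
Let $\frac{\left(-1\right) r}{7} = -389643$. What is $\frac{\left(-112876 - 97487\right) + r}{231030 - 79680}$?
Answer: $\frac{419523}{25225} \approx 16.631$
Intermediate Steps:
$r = 2727501$ ($r = \left(-7\right) \left(-389643\right) = 2727501$)
$\frac{\left(-112876 - 97487\right) + r}{231030 - 79680} = \frac{\left(-112876 - 97487\right) + 2727501}{231030 - 79680} = \frac{-210363 + 2727501}{151350} = 2517138 \cdot \frac{1}{151350} = \frac{419523}{25225}$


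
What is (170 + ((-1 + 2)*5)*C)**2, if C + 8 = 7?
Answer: 27225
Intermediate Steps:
C = -1 (C = -8 + 7 = -1)
(170 + ((-1 + 2)*5)*C)**2 = (170 + ((-1 + 2)*5)*(-1))**2 = (170 + (1*5)*(-1))**2 = (170 + 5*(-1))**2 = (170 - 5)**2 = 165**2 = 27225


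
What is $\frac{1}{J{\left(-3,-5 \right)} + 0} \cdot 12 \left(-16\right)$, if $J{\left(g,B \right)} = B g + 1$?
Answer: $-12$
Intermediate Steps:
$J{\left(g,B \right)} = 1 + B g$
$\frac{1}{J{\left(-3,-5 \right)} + 0} \cdot 12 \left(-16\right) = \frac{1}{\left(1 - -15\right) + 0} \cdot 12 \left(-16\right) = \frac{1}{\left(1 + 15\right) + 0} \cdot 12 \left(-16\right) = \frac{1}{16 + 0} \cdot 12 \left(-16\right) = \frac{1}{16} \cdot 12 \left(-16\right) = \frac{3}{4} \left(-16\right) = -12$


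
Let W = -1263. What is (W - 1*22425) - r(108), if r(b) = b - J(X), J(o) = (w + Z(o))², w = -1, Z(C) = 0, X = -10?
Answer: -23795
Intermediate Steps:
J(o) = 1 (J(o) = (-1 + 0)² = (-1)² = 1)
r(b) = -1 + b (r(b) = b - 1*1 = b - 1 = -1 + b)
(W - 1*22425) - r(108) = (-1263 - 1*22425) - (-1 + 108) = (-1263 - 22425) - 1*107 = -23688 - 107 = -23795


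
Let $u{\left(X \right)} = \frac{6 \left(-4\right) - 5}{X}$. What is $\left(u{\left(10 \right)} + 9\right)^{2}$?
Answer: $\frac{3721}{100} \approx 37.21$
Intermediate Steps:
$u{\left(X \right)} = - \frac{29}{X}$ ($u{\left(X \right)} = \frac{-24 - 5}{X} = - \frac{29}{X}$)
$\left(u{\left(10 \right)} + 9\right)^{2} = \left(- \frac{29}{10} + 9\right)^{2} = \left(\frac{61}{10}\right)^{2} = \frac{3721}{100}$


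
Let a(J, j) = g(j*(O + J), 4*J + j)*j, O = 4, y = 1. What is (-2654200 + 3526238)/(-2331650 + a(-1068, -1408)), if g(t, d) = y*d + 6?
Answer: 436019/2828671 ≈ 0.15414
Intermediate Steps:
g(t, d) = 6 + d (g(t, d) = 1*d + 6 = d + 6 = 6 + d)
a(J, j) = j*(6 + j + 4*J) (a(J, j) = (6 + (4*J + j))*j = (6 + (j + 4*J))*j = (6 + j + 4*J)*j = j*(6 + j + 4*J))
(-2654200 + 3526238)/(-2331650 + a(-1068, -1408)) = (-2654200 + 3526238)/(-2331650 - 1408*(6 - 1408 + 4*(-1068))) = 872038/(-2331650 - 1408*(6 - 1408 - 4272)) = 872038/(-2331650 - 1408*(-5674)) = 872038/(-2331650 + 7988992) = 872038/5657342 = 872038*(1/5657342) = 436019/2828671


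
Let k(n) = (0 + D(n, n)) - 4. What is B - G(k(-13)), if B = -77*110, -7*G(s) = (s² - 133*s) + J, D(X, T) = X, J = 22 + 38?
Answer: -56680/7 ≈ -8097.1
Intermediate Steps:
J = 60
k(n) = -4 + n (k(n) = (0 + n) - 4 = n - 4 = -4 + n)
G(s) = -60/7 + 19*s - s²/7 (G(s) = -((s² - 133*s) + 60)/7 = -(60 + s² - 133*s)/7 = -60/7 + 19*s - s²/7)
B = -8470
B - G(k(-13)) = -8470 - (-60/7 + 19*(-4 - 13) - (-4 - 13)²/7) = -8470 - (-60/7 + 19*(-17) - ⅐*(-17)²) = -8470 - (-60/7 - 323 - ⅐*289) = -8470 - (-60/7 - 323 - 289/7) = -8470 - 1*(-2610/7) = -8470 + 2610/7 = -56680/7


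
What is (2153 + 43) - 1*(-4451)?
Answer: 6647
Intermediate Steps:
(2153 + 43) - 1*(-4451) = 2196 + 4451 = 6647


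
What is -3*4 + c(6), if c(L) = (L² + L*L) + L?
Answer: 66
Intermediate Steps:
c(L) = L + 2*L² (c(L) = (L² + L²) + L = 2*L² + L = L + 2*L²)
-3*4 + c(6) = -3*4 + 6*(1 + 2*6) = -12 + 6*(1 + 12) = -12 + 6*13 = -12 + 78 = 66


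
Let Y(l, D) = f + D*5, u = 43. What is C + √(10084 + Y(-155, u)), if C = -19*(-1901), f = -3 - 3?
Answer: 36119 + √10293 ≈ 36220.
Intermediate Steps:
f = -6
Y(l, D) = -6 + 5*D (Y(l, D) = -6 + D*5 = -6 + 5*D)
C = 36119
C + √(10084 + Y(-155, u)) = 36119 + √(10084 + (-6 + 5*43)) = 36119 + √(10084 + (-6 + 215)) = 36119 + √(10084 + 209) = 36119 + √10293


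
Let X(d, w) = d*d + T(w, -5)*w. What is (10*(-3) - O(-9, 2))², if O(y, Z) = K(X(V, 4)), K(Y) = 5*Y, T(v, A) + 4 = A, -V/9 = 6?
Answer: 208224900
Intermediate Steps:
V = -54 (V = -9*6 = -54)
T(v, A) = -4 + A
X(d, w) = d² - 9*w (X(d, w) = d*d + (-4 - 5)*w = d² - 9*w)
O(y, Z) = 14400 (O(y, Z) = 5*((-54)² - 9*4) = 5*(2916 - 36) = 5*2880 = 14400)
(10*(-3) - O(-9, 2))² = (10*(-3) - 1*14400)² = (-30 - 14400)² = (-14430)² = 208224900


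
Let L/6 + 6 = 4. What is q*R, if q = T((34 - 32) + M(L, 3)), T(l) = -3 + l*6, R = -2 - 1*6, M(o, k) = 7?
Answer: -408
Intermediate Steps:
L = -12 (L = -36 + 6*4 = -36 + 24 = -12)
R = -8 (R = -2 - 6 = -8)
T(l) = -3 + 6*l
q = 51 (q = -3 + 6*((34 - 32) + 7) = -3 + 6*(2 + 7) = -3 + 6*9 = -3 + 54 = 51)
q*R = 51*(-8) = -408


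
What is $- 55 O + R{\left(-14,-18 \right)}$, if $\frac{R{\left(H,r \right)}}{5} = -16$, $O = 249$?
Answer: $-13775$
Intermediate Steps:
$R{\left(H,r \right)} = -80$ ($R{\left(H,r \right)} = 5 \left(-16\right) = -80$)
$- 55 O + R{\left(-14,-18 \right)} = \left(-55\right) 249 - 80 = -13695 - 80 = -13775$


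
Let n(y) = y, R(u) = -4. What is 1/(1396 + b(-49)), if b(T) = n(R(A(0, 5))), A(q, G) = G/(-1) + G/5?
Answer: 1/1392 ≈ 0.00071839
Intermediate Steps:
A(q, G) = -4*G/5 (A(q, G) = G*(-1) + G*(⅕) = -G + G/5 = -4*G/5)
b(T) = -4
1/(1396 + b(-49)) = 1/(1396 - 4) = 1/1392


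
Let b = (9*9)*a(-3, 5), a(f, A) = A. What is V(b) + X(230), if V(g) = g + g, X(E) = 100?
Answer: 910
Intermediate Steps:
b = 405 (b = (9*9)*5 = 81*5 = 405)
V(g) = 2*g
V(b) + X(230) = 2*405 + 100 = 810 + 100 = 910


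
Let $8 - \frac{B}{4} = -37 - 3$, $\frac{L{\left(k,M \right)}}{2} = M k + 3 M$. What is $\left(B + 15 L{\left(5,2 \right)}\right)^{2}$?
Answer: $451584$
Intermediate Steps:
$L{\left(k,M \right)} = 6 M + 2 M k$ ($L{\left(k,M \right)} = 2 \left(M k + 3 M\right) = 2 \left(3 M + M k\right) = 6 M + 2 M k$)
$B = 192$ ($B = 32 - 4 \left(-37 - 3\right) = 32 - -160 = 32 + 160 = 192$)
$\left(B + 15 L{\left(5,2 \right)}\right)^{2} = \left(192 + 15 \cdot 2 \cdot 2 \left(3 + 5\right)\right)^{2} = \left(192 + 15 \cdot 2 \cdot 2 \cdot 8\right)^{2} = \left(192 + 15 \cdot 32\right)^{2} = \left(192 + 480\right)^{2} = 672^{2} = 451584$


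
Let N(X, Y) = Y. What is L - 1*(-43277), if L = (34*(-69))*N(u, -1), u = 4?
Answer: 45623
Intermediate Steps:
L = 2346 (L = (34*(-69))*(-1) = -2346*(-1) = 2346)
L - 1*(-43277) = 2346 - 1*(-43277) = 2346 + 43277 = 45623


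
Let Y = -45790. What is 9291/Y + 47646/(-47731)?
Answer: -138167319/115031710 ≈ -1.2011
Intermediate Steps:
9291/Y + 47646/(-47731) = 9291/(-45790) + 47646/(-47731) = 9291*(-1/45790) + 47646*(-1/47731) = -489/2410 - 47646/47731 = -138167319/115031710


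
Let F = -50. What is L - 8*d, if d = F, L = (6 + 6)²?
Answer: 544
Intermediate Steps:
L = 144 (L = 12² = 144)
d = -50
L - 8*d = 144 - 8*(-50) = 144 + 400 = 544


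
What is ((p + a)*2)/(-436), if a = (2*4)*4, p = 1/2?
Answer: -65/436 ≈ -0.14908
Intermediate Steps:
p = ½ ≈ 0.50000
a = 32 (a = 8*4 = 32)
((p + a)*2)/(-436) = ((½ + 32)*2)/(-436) = ((65/2)*2)*(-1/436) = 65*(-1/436) = -65/436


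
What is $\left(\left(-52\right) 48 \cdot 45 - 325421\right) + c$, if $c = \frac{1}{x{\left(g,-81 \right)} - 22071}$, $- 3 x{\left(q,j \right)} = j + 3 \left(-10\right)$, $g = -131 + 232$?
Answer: $- \frac{9645185195}{22034} \approx -4.3774 \cdot 10^{5}$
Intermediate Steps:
$g = 101$
$x{\left(q,j \right)} = 10 - \frac{j}{3}$ ($x{\left(q,j \right)} = - \frac{j + 3 \left(-10\right)}{3} = - \frac{j - 30}{3} = - \frac{-30 + j}{3} = 10 - \frac{j}{3}$)
$c = - \frac{1}{22034}$ ($c = \frac{1}{\left(10 - -27\right) - 22071} = \frac{1}{\left(10 + 27\right) - 22071} = \frac{1}{37 - 22071} = \frac{1}{-22034} = - \frac{1}{22034} \approx -4.5384 \cdot 10^{-5}$)
$\left(\left(-52\right) 48 \cdot 45 - 325421\right) + c = \left(\left(-52\right) 48 \cdot 45 - 325421\right) - \frac{1}{22034} = \left(\left(-2496\right) 45 - 325421\right) - \frac{1}{22034} = \left(-112320 - 325421\right) - \frac{1}{22034} = -437741 - \frac{1}{22034} = - \frac{9645185195}{22034}$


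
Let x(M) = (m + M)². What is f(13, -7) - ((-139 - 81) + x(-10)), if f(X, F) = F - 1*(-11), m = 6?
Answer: 208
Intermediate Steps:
f(X, F) = 11 + F (f(X, F) = F + 11 = 11 + F)
x(M) = (6 + M)²
f(13, -7) - ((-139 - 81) + x(-10)) = (11 - 7) - ((-139 - 81) + (6 - 10)²) = 4 - (-220 + (-4)²) = 4 - (-220 + 16) = 4 - 1*(-204) = 4 + 204 = 208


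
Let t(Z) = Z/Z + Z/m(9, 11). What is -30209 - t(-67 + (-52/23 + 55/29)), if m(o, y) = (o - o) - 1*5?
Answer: -100795282/3335 ≈ -30223.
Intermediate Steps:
m(o, y) = -5 (m(o, y) = 0 - 5 = -5)
t(Z) = 1 - Z/5 (t(Z) = Z/Z + Z/(-5) = 1 + Z*(-1/5) = 1 - Z/5)
-30209 - t(-67 + (-52/23 + 55/29)) = -30209 - (1 - (-67 + (-52/23 + 55/29))/5) = -30209 - (1 - (-67 - 243/667)/5) = -30209 - (1 - 1/5*(-44932/667)) = -30209 - (1 + 44932/3335) = -30209 - 1*48267/3335 = -30209 - 48267/3335 = -100795282/3335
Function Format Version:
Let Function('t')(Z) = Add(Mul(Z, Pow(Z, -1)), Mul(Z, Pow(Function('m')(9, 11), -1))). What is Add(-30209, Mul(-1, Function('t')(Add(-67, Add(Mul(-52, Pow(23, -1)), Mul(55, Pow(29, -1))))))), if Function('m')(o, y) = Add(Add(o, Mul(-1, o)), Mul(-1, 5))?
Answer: Rational(-100795282, 3335) ≈ -30223.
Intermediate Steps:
Function('m')(o, y) = -5 (Function('m')(o, y) = Add(0, -5) = -5)
Function('t')(Z) = Add(1, Mul(Rational(-1, 5), Z)) (Function('t')(Z) = Add(Mul(Z, Pow(Z, -1)), Mul(Z, Pow(-5, -1))) = Add(1, Mul(Z, Rational(-1, 5))) = Add(1, Mul(Rational(-1, 5), Z)))
Add(-30209, Mul(-1, Function('t')(Add(-67, Add(Mul(-52, Pow(23, -1)), Mul(55, Pow(29, -1))))))) = Add(-30209, Mul(-1, Add(1, Mul(Rational(-1, 5), Add(-67, Add(Mul(-52, Pow(23, -1)), Mul(55, Pow(29, -1)))))))) = Add(-30209, Mul(-1, Add(1, Mul(Rational(-1, 5), Add(-67, Add(Mul(-52, Rational(1, 23)), Mul(55, Rational(1, 29)))))))) = Add(-30209, Mul(-1, Add(1, Mul(Rational(-1, 5), Add(-67, Add(Rational(-52, 23), Rational(55, 29))))))) = Add(-30209, Mul(-1, Add(1, Mul(Rational(-1, 5), Add(-67, Rational(-243, 667)))))) = Add(-30209, Mul(-1, Add(1, Mul(Rational(-1, 5), Rational(-44932, 667))))) = Add(-30209, Mul(-1, Add(1, Rational(44932, 3335)))) = Add(-30209, Mul(-1, Rational(48267, 3335))) = Add(-30209, Rational(-48267, 3335)) = Rational(-100795282, 3335)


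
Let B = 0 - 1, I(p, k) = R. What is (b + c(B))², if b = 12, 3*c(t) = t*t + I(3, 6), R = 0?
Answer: 1369/9 ≈ 152.11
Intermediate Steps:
I(p, k) = 0
B = -1
c(t) = t²/3 (c(t) = (t*t + 0)/3 = (t² + 0)/3 = t²/3)
(b + c(B))² = (12 + (⅓)*(-1)²)² = (12 + (⅓)*1)² = (12 + ⅓)² = (37/3)² = 1369/9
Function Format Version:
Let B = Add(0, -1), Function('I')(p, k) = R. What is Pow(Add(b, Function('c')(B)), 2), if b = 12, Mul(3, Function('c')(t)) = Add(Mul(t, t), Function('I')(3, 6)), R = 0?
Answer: Rational(1369, 9) ≈ 152.11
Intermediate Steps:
Function('I')(p, k) = 0
B = -1
Function('c')(t) = Mul(Rational(1, 3), Pow(t, 2)) (Function('c')(t) = Mul(Rational(1, 3), Add(Mul(t, t), 0)) = Mul(Rational(1, 3), Add(Pow(t, 2), 0)) = Mul(Rational(1, 3), Pow(t, 2)))
Pow(Add(b, Function('c')(B)), 2) = Pow(Add(12, Mul(Rational(1, 3), Pow(-1, 2))), 2) = Pow(Add(12, Mul(Rational(1, 3), 1)), 2) = Pow(Add(12, Rational(1, 3)), 2) = Pow(Rational(37, 3), 2) = Rational(1369, 9)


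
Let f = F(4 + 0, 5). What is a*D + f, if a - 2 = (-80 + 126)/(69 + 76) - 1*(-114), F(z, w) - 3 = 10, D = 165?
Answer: 556955/29 ≈ 19205.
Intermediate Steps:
F(z, w) = 13 (F(z, w) = 3 + 10 = 13)
a = 16866/145 (a = 2 + ((-80 + 126)/(69 + 76) - 1*(-114)) = 2 + (46/145 + 114) = 2 + 16576/145 = 16866/145 ≈ 116.32)
f = 13
a*D + f = (16866/145)*165 + 13 = 556578/29 + 13 = 556955/29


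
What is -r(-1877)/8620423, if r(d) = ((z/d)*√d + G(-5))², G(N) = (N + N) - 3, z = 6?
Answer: -6473/330214979 - 156*I*√1877/16180533971 ≈ -1.9602e-5 - 4.177e-7*I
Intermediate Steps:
G(N) = -3 + 2*N (G(N) = 2*N - 3 = -3 + 2*N)
r(d) = (-13 + 6/√d)² (r(d) = ((6/d)*√d + (-3 + 2*(-5)))² = (6/√d + (-3 - 10))² = (6/√d - 13)² = (-13 + 6/√d)²)
-r(-1877)/8620423 = -(-13*(-1877) + 6*√(-1877))²/(-1877)²/8620423 = -(24401 + 6*(I*√1877))²/3523129*(1/8620423) = -(24401 + 6*I*√1877)²/3523129*(1/8620423) = -(24401 + 6*I*√1877)²/30370862263567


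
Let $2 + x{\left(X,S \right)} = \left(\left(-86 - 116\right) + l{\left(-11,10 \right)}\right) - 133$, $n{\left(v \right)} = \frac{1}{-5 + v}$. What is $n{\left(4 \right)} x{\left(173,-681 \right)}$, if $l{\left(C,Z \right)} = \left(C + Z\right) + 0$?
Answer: $338$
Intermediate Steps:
$l{\left(C,Z \right)} = C + Z$
$x{\left(X,S \right)} = -338$ ($x{\left(X,S \right)} = -2 + \left(\left(\left(-86 - 116\right) + \left(-11 + 10\right)\right) - 133\right) = -2 - 336 = -338$)
$n{\left(4 \right)} x{\left(173,-681 \right)} = \frac{1}{-5 + 4} \left(-338\right) = \frac{1}{-1} \left(-338\right) = \left(-1\right) \left(-338\right) = 338$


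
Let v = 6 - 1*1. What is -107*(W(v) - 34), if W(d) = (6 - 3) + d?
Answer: 2782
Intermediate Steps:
v = 5 (v = 6 - 1 = 5)
W(d) = 3 + d
-107*(W(v) - 34) = -107*((3 + 5) - 34) = -107*(8 - 34) = -107*(-26) = 2782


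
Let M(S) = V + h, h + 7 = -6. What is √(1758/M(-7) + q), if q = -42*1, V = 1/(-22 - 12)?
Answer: I*√34721454/443 ≈ 13.301*I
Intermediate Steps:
h = -13 (h = -7 - 6 = -13)
V = -1/34 (V = 1/(-34) = -1/34 ≈ -0.029412)
q = -42
M(S) = -443/34 (M(S) = -1/34 - 13 = -443/34)
√(1758/M(-7) + q) = √(1758/(-443/34) - 42) = √(1758*(-34/443) - 42) = √(-59772/443 - 42) = √(-78378/443) = I*√34721454/443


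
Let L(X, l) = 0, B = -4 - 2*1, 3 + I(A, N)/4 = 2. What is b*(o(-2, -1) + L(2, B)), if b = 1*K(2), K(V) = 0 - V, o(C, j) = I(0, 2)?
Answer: 8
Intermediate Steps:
I(A, N) = -4 (I(A, N) = -12 + 4*2 = -12 + 8 = -4)
o(C, j) = -4
B = -6 (B = -4 - 2 = -6)
K(V) = -V
b = -2 (b = 1*(-1*2) = 1*(-2) = -2)
b*(o(-2, -1) + L(2, B)) = -2*(-4 + 0) = -2*(-4) = 8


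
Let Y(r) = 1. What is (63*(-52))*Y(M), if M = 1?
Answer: -3276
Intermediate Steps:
(63*(-52))*Y(M) = (63*(-52))*1 = -3276*1 = -3276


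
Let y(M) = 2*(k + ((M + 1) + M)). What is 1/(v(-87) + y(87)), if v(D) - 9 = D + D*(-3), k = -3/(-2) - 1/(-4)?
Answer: 2/1073 ≈ 0.0018639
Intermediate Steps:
k = 7/4 (k = -3*(-½) - 1*(-¼) = 3/2 + ¼ = 7/4 ≈ 1.7500)
y(M) = 11/2 + 4*M (y(M) = 2*(7/4 + ((M + 1) + M)) = 2*(7/4 + ((1 + M) + M)) = 2*(7/4 + (1 + 2*M)) = 2*(11/4 + 2*M) = 11/2 + 4*M)
v(D) = 9 - 2*D (v(D) = 9 + (D + D*(-3)) = 9 + (D - 3*D) = 9 - 2*D)
1/(v(-87) + y(87)) = 1/((9 - 2*(-87)) + (11/2 + 4*87)) = 1/((9 + 174) + (11/2 + 348)) = 1/(183 + 707/2) = 1/(1073/2) = 2/1073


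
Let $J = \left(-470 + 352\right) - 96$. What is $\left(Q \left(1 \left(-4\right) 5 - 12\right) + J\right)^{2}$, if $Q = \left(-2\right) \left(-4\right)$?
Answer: $220900$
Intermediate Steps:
$Q = 8$
$J = -214$ ($J = -118 - 96 = -214$)
$\left(Q \left(1 \left(-4\right) 5 - 12\right) + J\right)^{2} = \left(8 \left(1 \left(-4\right) 5 - 12\right) - 214\right)^{2} = \left(8 \left(\left(-4\right) 5 - 12\right) - 214\right)^{2} = \left(8 \left(-20 - 12\right) - 214\right)^{2} = \left(8 \left(-32\right) - 214\right)^{2} = \left(-256 - 214\right)^{2} = \left(-470\right)^{2} = 220900$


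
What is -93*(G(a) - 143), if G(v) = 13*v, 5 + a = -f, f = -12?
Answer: 4836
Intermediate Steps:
a = 7 (a = -5 - 1*(-12) = -5 + 12 = 7)
-93*(G(a) - 143) = -93*(13*7 - 143) = -93*(91 - 143) = -93*(-52) = 4836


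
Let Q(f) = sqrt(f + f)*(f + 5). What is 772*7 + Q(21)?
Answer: 5404 + 26*sqrt(42) ≈ 5572.5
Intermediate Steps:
Q(f) = sqrt(2)*sqrt(f)*(5 + f) (Q(f) = sqrt(2*f)*(5 + f) = (sqrt(2)*sqrt(f))*(5 + f) = sqrt(2)*sqrt(f)*(5 + f))
772*7 + Q(21) = 772*7 + sqrt(2)*sqrt(21)*(5 + 21) = 5404 + sqrt(2)*sqrt(21)*26 = 5404 + 26*sqrt(42)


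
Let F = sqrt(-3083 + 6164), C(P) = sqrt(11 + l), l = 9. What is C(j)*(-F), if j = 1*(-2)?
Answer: -2*sqrt(15405) ≈ -248.23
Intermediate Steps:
j = -2
C(P) = 2*sqrt(5) (C(P) = sqrt(11 + 9) = sqrt(20) = 2*sqrt(5))
F = sqrt(3081) ≈ 55.507
C(j)*(-F) = (2*sqrt(5))*(-sqrt(3081)) = -2*sqrt(15405)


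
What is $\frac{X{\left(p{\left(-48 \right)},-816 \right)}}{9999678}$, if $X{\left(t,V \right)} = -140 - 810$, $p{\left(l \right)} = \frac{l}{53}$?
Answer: $- \frac{475}{4999839} \approx -9.5003 \cdot 10^{-5}$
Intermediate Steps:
$p{\left(l \right)} = \frac{l}{53}$ ($p{\left(l \right)} = l \frac{1}{53} = \frac{l}{53}$)
$X{\left(t,V \right)} = -950$
$\frac{X{\left(p{\left(-48 \right)},-816 \right)}}{9999678} = - \frac{950}{9999678} = \left(-950\right) \frac{1}{9999678} = - \frac{475}{4999839}$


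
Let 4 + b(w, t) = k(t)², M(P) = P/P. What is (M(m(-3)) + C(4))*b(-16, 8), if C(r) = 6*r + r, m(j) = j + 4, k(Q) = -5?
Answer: 609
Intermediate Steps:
m(j) = 4 + j
M(P) = 1
b(w, t) = 21 (b(w, t) = -4 + (-5)² = -4 + 25 = 21)
C(r) = 7*r
(M(m(-3)) + C(4))*b(-16, 8) = (1 + 7*4)*21 = (1 + 28)*21 = 29*21 = 609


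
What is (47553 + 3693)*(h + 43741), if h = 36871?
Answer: 4131042552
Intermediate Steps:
(47553 + 3693)*(h + 43741) = (47553 + 3693)*(36871 + 43741) = 51246*80612 = 4131042552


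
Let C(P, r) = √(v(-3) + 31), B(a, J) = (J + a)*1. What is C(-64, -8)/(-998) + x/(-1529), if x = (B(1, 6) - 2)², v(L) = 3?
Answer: -25/1529 - √34/998 ≈ -0.022193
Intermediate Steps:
B(a, J) = J + a
x = 25 (x = ((6 + 1) - 2)² = (7 - 2)² = 5² = 25)
C(P, r) = √34 (C(P, r) = √(3 + 31) = √34)
C(-64, -8)/(-998) + x/(-1529) = √34/(-998) + 25/(-1529) = √34*(-1/998) + 25*(-1/1529) = -√34/998 - 25/1529 = -25/1529 - √34/998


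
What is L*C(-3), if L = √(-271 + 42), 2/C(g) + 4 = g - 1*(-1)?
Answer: -I*√229/3 ≈ -5.0443*I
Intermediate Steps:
C(g) = 2/(-3 + g) (C(g) = 2/(-4 + (g - 1*(-1))) = 2/(-4 + (g + 1)) = 2/(-4 + (1 + g)) = 2/(-3 + g))
L = I*√229 (L = √(-229) = I*√229 ≈ 15.133*I)
L*C(-3) = (I*√229)*(2/(-3 - 3)) = (I*√229)*(2/(-6)) = (I*√229)*(2*(-⅙)) = (I*√229)*(-⅓) = -I*√229/3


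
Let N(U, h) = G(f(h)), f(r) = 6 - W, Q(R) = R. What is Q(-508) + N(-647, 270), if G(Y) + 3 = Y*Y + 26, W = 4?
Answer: -481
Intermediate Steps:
f(r) = 2 (f(r) = 6 - 1*4 = 6 - 4 = 2)
G(Y) = 23 + Y² (G(Y) = -3 + (Y*Y + 26) = -3 + (Y² + 26) = -3 + (26 + Y²) = 23 + Y²)
N(U, h) = 27 (N(U, h) = 23 + 2² = 23 + 4 = 27)
Q(-508) + N(-647, 270) = -508 + 27 = -481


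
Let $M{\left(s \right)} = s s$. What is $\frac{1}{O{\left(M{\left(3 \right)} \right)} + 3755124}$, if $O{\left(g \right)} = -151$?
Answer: $\frac{1}{3754973} \approx 2.6631 \cdot 10^{-7}$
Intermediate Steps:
$M{\left(s \right)} = s^{2}$
$\frac{1}{O{\left(M{\left(3 \right)} \right)} + 3755124} = \frac{1}{-151 + 3755124} = \frac{1}{3754973}$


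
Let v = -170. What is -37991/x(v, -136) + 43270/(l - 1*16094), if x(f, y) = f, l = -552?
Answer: 312521143/1414910 ≈ 220.88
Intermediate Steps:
-37991/x(v, -136) + 43270/(l - 1*16094) = -37991/(-170) + 43270/(-552 - 1*16094) = -37991*(-1/170) + 43270/(-552 - 16094) = 37991/170 + 43270/(-16646) = 37991/170 + 43270*(-1/16646) = 37991/170 - 21635/8323 = 312521143/1414910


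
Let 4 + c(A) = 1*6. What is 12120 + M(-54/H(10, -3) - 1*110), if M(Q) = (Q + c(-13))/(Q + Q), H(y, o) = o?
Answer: 1115085/92 ≈ 12120.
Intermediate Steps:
c(A) = 2 (c(A) = -4 + 1*6 = -4 + 6 = 2)
M(Q) = (2 + Q)/(2*Q) (M(Q) = (Q + 2)/(Q + Q) = (2 + Q)/((2*Q)) = (2 + Q)*(1/(2*Q)) = (2 + Q)/(2*Q))
12120 + M(-54/H(10, -3) - 1*110) = 12120 + (2 + (-54/(-3) - 1*110))/(2*(-54/(-3) - 1*110)) = 12120 + (2 + (-54*(-⅓) - 110))/(2*(-54*(-⅓) - 110)) = 12120 + (2 + (18 - 110))/(2*(18 - 110)) = 12120 + (½)*(2 - 92)/(-92) = 12120 + (½)*(-1/92)*(-90) = 12120 + 45/92 = 1115085/92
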